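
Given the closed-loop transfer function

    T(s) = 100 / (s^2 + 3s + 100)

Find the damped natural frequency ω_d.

Comparing s^2 + 3s + 100 to s^2 + 2ζωₙs + ωₙ²: ωₙ = 10 rad/s and ζ = 3/(2·10) = 0.15.
ζωₙ = 3/2 = 1.5, so ω_d = ωₙ√(1−ζ²) = √(ωₙ² − (ζωₙ)²) = √(100 − 1.5²) = √97.75 ≈ 9.887 rad/s.

ω_d ≈ 9.887 rad/s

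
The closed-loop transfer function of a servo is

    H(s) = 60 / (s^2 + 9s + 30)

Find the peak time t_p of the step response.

Comparing s^2 + 9s + 30 to s^2 + 2ζωₙs + ωₙ²: ωₙ = √30 ≈ 5.477 rad/s and ζ = 9/(2·√30) ≈ 0.8216.
ζωₙ = 9/2 = 4.5, so ω_d = ωₙ√(1−ζ²) = √(ωₙ² − (ζωₙ)²) = √(30 − 4.5²) = √9.75 ≈ 3.122 rad/s.
t_p = π/ω_d = π/3.122 ≈ 1.006 s.

t_p ≈ 1.006 s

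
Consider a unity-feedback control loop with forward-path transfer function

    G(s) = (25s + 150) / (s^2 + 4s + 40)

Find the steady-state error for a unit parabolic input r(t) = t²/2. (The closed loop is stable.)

G(s) has no poles at the origin.
This is a Type 0 system; Ka = lim_{s→0} s^2·G(s) = 0, so the steady-state error for a parabola input is infinite.

e_ss = ∞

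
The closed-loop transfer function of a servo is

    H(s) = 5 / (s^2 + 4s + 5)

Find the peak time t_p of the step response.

Comparing s^2 + 4s + 5 to s^2 + 2ζωₙs + ωₙ²: ωₙ = √5 ≈ 2.236 rad/s and ζ = 4/(2·√5) ≈ 0.8944.
ζωₙ = 4/2 = 2, so ω_d = ωₙ√(1−ζ²) = √(ωₙ² − (ζωₙ)²) = √(5 − 2²) = √1 = 1 rad/s.
t_p = π/ω_d = π/1 ≈ 3.142 s.

t_p ≈ 3.142 s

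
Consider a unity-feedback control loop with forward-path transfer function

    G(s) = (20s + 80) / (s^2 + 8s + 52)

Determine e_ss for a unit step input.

G(s) has no poles at the origin.
This is a Type 0 system. Kp = lim_{s→0} G(s) = 80/52 = 20/13.
e_ss = 1/(1 + Kp) = 1/(1 + 20/13) = 13/33 ≈ 0.3939.

e_ss = 0.3939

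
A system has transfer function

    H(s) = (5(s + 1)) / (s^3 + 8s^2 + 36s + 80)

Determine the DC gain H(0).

Set s = 0: H(0) = (5) / (80) = 1/16.

H(0) = 1/16 ≈ 0.06250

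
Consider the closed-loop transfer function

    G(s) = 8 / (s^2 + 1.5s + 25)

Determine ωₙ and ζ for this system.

ωₙ = 5 rad/s, ζ = 0.15

Compare the denominator to the standard form s^2 + 2ζωₙs + ωₙ².
ωₙ² = 25, so ωₙ = 5 rad/s.
2ζωₙ = 1.5, so ζ = 1.5/(2·5) = 0.15.
With ζ = 0.15 the response is underdamped.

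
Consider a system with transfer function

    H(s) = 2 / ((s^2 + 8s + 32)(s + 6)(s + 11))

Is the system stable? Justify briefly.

stable

The poles can be read from the denominator factors: s = -4 ± 4j, -6, -11.
Since all poles lie strictly in the left half-plane, the system is stable.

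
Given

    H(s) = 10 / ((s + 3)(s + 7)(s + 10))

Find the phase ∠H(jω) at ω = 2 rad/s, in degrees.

∠H(j2) ≈ -60.95°

At s = j2: numerator = 10, denominator = 130 + j234.
∠H = ∠num − ∠den = 0° − (60.945°) = -60.95°.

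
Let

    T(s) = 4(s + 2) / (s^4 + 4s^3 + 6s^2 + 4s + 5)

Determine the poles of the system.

The poles are the roots of the denominator s^4 + 4s^3 + 6s^2 + 4s + 5 = 0.
No real roots exist; factor into two real quadratics: (s^2 + 1)(s^2 + 4s + 5) = 0.
Each quadratic gives a conjugate pair via the quadratic formula.

s = ±j, -2 ± j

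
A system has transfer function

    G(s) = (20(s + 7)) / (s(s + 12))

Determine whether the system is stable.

The poles can be read from the denominator factors: s = 0, -12.
Since the simple pole(s) at s = 0 lie on the jω-axis with none in the right half-plane, the system is marginally stable.

marginally stable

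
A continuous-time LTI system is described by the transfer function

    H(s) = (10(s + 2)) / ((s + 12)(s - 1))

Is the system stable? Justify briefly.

unstable

The poles can be read from the denominator factors: s = -12, 1.
Since the pole(s) at s = 1 lie in the right half-plane, the system is unstable.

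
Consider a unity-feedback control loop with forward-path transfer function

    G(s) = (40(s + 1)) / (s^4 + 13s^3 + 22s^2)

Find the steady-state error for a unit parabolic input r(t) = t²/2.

G(s) has 2 poles at the origin.
This is a Type 2 system. Ka = lim_{s→0} s^2·G(s) = 40/22 = 20/11.
e_ss = 1/Ka = 1/(20/11) = 11/20 ≈ 0.5500.

e_ss = 0.5500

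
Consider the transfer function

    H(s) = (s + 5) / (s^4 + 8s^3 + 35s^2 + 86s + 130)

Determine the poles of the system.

s = -3 + 2j, -3 - 2j, -1 + 3j, -1 - 3j

The poles are the roots of the denominator s^4 + 8s^3 + 35s^2 + 86s + 130 = 0.
No real roots exist; factor into two real quadratics: (s^2 + 6s + 13)(s^2 + 2s + 10) = 0.
Each quadratic gives a conjugate pair via the quadratic formula.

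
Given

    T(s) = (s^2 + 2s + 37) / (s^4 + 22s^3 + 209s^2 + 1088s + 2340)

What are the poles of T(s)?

The poles are the roots of the denominator s^4 + 22s^3 + 209s^2 + 1088s + 2340 = 0.
Trying s = -5: the polynomial evaluates to 0, so (s + 5) is a factor.
Dividing out leaves s^3 + 17s^2 + 124s + 468 = 0.
This factors further as (s^2 + 8s + 52)(s + 9) = 0.

s = -4 ± 6j, -5, -9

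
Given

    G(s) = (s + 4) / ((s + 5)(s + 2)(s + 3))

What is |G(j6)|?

Substitute s = j6: numerator = 4 + j6, denominator = -330 - j30.
|G(j6)| = |4 + j6| / |-330 - j30| = 7.2111 / 331.36 ≈ 0.02176.

|G(j6)| ≈ 0.02176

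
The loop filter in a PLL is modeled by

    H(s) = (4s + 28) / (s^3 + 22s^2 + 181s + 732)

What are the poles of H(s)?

The poles are the roots of the denominator s^3 + 22s^2 + 181s + 732 = 0.
Trying s = -12: the polynomial evaluates to 0, so (s + 12) is a factor.
Dividing out leaves s^2 + 10s + 61 = 0.
The quadratic formula then gives s = -5 ± 6j.

s = -5 + 6j, -5 - 6j, -12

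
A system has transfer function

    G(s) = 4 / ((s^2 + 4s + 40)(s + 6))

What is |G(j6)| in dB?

Substitute s = j6: numerator = 4, denominator = -120 + j168.
|G(j6)| = |4| / |-120 + j168| = 4 / 206.46 ≈ 0.01937.
In decibels: 20·log₁₀(0.01937) ≈ -34.3 dB.

|G(j6)|_dB ≈ -34.3 dB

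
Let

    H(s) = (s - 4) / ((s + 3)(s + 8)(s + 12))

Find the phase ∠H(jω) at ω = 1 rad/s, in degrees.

At s = j1: numerator = -4 + j1, denominator = 265 + j155.
∠H = ∠num − ∠den = 165.96° − (30.324°) = 135.6°.

∠H(j1) ≈ 135.6°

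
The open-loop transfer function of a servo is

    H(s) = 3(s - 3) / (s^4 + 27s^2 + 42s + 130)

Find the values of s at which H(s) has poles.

s = 1 ± 5j, -1 ± 2j

The poles are the roots of the denominator s^4 + 27s^2 + 42s + 130 = 0.
No real roots exist; factor into two real quadratics: (s^2 - 2s + 26)(s^2 + 2s + 5) = 0.
Each quadratic gives a conjugate pair via the quadratic formula.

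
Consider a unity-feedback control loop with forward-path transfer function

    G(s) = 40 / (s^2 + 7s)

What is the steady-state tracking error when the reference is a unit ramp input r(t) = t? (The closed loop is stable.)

e_ss = 0.1750

G(s) has one pole at the origin.
This is a Type 1 system. Kv = lim_{s→0} s·G(s) = 40/7.
e_ss = 1/Kv = 1/(40/7) = 7/40 ≈ 0.1750.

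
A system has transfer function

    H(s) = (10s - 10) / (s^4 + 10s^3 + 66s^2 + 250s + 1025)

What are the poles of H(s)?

s = ±5j, -5 ± 4j

The poles are the roots of the denominator s^4 + 10s^3 + 66s^2 + 250s + 1025 = 0.
No real roots exist; factor into two real quadratics: (s^2 + 25)(s^2 + 10s + 41) = 0.
Each quadratic gives a conjugate pair via the quadratic formula.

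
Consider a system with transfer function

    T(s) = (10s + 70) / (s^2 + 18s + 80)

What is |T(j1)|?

Substitute s = j1: numerator = 70 + j10, denominator = 79 + j18.
|T(j1)| = |70 + j10| / |79 + j18| = 70.711 / 81.025 ≈ 0.8727.

|T(j1)| ≈ 0.8727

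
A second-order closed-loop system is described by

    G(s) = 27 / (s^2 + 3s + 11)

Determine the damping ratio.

Compare the denominator to the standard form s^2 + 2ζωₙs + ωₙ².
ωₙ² = 11, so ωₙ = √11 ≈ 3.317 rad/s.
2ζωₙ = 3, so ζ = 3/(2·√11) ≈ 0.4523.

ζ ≈ 0.4523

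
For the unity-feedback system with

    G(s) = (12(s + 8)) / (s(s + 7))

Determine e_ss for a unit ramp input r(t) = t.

e_ss = 0.07292

G(s) has one pole at the origin.
This is a Type 1 system. Kv = lim_{s→0} s·G(s) = 96/7.
e_ss = 1/Kv = 1/(96/7) = 7/96 ≈ 0.07292.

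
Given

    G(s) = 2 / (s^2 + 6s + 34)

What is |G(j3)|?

Substitute s = j3: numerator = 2, denominator = 25 + j18.
|G(j3)| = |2| / |25 + j18| = 2 / 30.806 ≈ 0.06492.

|G(j3)| ≈ 0.06492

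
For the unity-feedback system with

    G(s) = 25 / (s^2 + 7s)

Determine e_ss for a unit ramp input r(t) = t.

e_ss = 0.2800

G(s) has one pole at the origin.
This is a Type 1 system. Kv = lim_{s→0} s·G(s) = 25/7.
e_ss = 1/Kv = 1/(25/7) = 7/25 ≈ 0.2800.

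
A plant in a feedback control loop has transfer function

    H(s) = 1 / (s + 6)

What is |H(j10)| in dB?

Substitute s = j10: numerator = 1, denominator = 6 + j10.
|H(j10)| = |1| / |6 + j10| = 1 / 11.662 ≈ 0.08575.
In decibels: 20·log₁₀(0.08575) ≈ -21.3 dB.

|H(j10)|_dB ≈ -21.3 dB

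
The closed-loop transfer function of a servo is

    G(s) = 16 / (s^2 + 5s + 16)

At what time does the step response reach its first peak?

Comparing s^2 + 5s + 16 to s^2 + 2ζωₙs + ωₙ²: ωₙ = 4 rad/s and ζ = 5/(2·4) = 0.625.
ζωₙ = 5/2 = 2.5, so ω_d = ωₙ√(1−ζ²) = √(ωₙ² − (ζωₙ)²) = √(16 − 2.5²) = √9.75 ≈ 3.122 rad/s.
t_p = π/ω_d = π/3.122 ≈ 1.006 s.

t_p ≈ 1.006 s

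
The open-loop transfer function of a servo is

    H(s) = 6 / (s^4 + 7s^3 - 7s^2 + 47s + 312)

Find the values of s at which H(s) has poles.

The poles are the roots of the denominator s^4 + 7s^3 - 7s^2 + 47s + 312 = 0.
Trying s = -3: the polynomial evaluates to 0, so (s + 3) is a factor.
Dividing out leaves s^3 + 4s^2 - 19s + 104 = 0.
This factors further as (s^2 - 4s + 13)(s + 8) = 0.

s = 2 + 3j, 2 - 3j, -3, -8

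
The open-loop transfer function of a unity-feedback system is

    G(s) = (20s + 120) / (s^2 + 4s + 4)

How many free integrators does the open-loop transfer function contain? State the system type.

Type 0

The denominator has no factor of s at the origin — no free integrator — so this is a Type 0 system.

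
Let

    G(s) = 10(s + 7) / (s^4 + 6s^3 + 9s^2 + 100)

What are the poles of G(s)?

The poles are the roots of the denominator s^4 + 6s^3 + 9s^2 + 100 = 0.
No real roots exist; factor into two real quadratics: (s^2 - 2s + 5)(s^2 + 8s + 20) = 0.
Each quadratic gives a conjugate pair via the quadratic formula.

s = 1 ± 2j, -4 ± 2j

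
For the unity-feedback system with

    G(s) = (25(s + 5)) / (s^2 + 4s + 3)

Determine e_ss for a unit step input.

e_ss = 0.02344

G(s) has no poles at the origin.
This is a Type 0 system. Kp = lim_{s→0} G(s) = 125/3.
e_ss = 1/(1 + Kp) = 1/(1 + 125/3) = 3/128 ≈ 0.02344.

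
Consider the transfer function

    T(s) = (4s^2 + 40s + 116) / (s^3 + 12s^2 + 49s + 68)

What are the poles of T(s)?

s = -4, -4 + j, -4 - j

The poles are the roots of the denominator s^3 + 12s^2 + 49s + 68 = 0.
Trying s = -4: the polynomial evaluates to 0, so (s + 4) is a factor.
Dividing out leaves s^2 + 8s + 17 = 0.
The quadratic formula then gives s = -4 ± 1j.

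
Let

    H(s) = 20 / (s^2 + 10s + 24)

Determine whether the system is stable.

The denominator s^2 + 10s + 24 factors as (s + 6)(s + 4), giving poles at s = -6, -4.
Since all poles lie strictly in the left half-plane, the system is stable.

stable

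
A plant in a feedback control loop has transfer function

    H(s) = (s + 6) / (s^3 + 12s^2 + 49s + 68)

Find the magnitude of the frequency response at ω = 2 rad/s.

Substitute s = j2: numerator = 6 + j2, denominator = 20 + j90.
|H(j2)| = |6 + j2| / |20 + j90| = 6.3246 / 92.195 ≈ 0.06860.

|H(j2)| ≈ 0.06860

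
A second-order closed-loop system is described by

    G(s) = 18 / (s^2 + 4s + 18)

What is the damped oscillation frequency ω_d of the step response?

ω_d ≈ 3.742 rad/s

Comparing s^2 + 4s + 18 to s^2 + 2ζωₙs + ωₙ²: ωₙ = √18 ≈ 4.243 rad/s and ζ = 4/(2·√18) ≈ 0.4714.
ζωₙ = 4/2 = 2, so ω_d = ωₙ√(1−ζ²) = √(ωₙ² − (ζωₙ)²) = √(18 − 2²) = √14 ≈ 3.742 rad/s.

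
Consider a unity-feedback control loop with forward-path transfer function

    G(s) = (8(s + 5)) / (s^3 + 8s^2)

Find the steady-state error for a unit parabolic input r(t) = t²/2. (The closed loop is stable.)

G(s) has 2 poles at the origin.
This is a Type 2 system. Ka = lim_{s→0} s^2·G(s) = 40/8 = 5.
e_ss = 1/Ka = 1/(5) = 1/5 ≈ 0.2000.

e_ss = 0.2000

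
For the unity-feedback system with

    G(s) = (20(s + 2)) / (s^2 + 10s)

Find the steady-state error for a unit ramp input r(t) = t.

e_ss = 0.2500

G(s) has one pole at the origin.
This is a Type 1 system. Kv = lim_{s→0} s·G(s) = 40/10 = 4.
e_ss = 1/Kv = 1/(4) = 1/4 ≈ 0.2500.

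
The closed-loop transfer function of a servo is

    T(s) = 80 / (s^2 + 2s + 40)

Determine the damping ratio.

Compare the denominator to the standard form s^2 + 2ζωₙs + ωₙ².
ωₙ² = 40, so ωₙ = √40 ≈ 6.325 rad/s.
2ζωₙ = 2, so ζ = 2/(2·√40) ≈ 0.1581.

ζ ≈ 0.1581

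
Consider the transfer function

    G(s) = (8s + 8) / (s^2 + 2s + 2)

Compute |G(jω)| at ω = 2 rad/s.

Substitute s = j2: numerator = 8 + j16, denominator = -2 + j4.
|G(j2)| = |8 + j16| / |-2 + j4| = 17.889 / 4.4721 = 4.

|G(j2)| = 4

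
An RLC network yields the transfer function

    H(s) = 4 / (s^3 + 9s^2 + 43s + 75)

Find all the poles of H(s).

s = -3 ± 4j, -3

The poles are the roots of the denominator s^3 + 9s^2 + 43s + 75 = 0.
Trying s = -3: the polynomial evaluates to 0, so (s + 3) is a factor.
Dividing out leaves s^2 + 6s + 25 = 0.
The quadratic formula then gives s = -3 ± 4j.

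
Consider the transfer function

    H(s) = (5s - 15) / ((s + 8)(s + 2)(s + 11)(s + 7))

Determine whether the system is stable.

stable

The poles can be read from the denominator factors: s = -8, -2, -11, -7.
Since all poles lie strictly in the left half-plane, the system is stable.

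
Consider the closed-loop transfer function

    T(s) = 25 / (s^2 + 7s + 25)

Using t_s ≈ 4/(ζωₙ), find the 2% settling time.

Comparing s^2 + 7s + 25 to s^2 + 2ζωₙs + ωₙ²: ωₙ = 5 rad/s and ζ = 7/(2·5) = 0.7.
ζωₙ = 7/2 = 3.5, so t_s ≈ 4/(ζωₙ) = 4/3.5 ≈ 1.143 s.

t_s ≈ 1.143 s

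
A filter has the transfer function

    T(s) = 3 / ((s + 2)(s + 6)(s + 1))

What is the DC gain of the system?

Set s = 0: T(0) = (3) / (12) = 1/4.

T(0) = 1/4 ≈ 0.2500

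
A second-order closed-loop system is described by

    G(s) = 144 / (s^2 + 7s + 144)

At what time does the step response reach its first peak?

t_p ≈ 0.2737 s

Comparing s^2 + 7s + 144 to s^2 + 2ζωₙs + ωₙ²: ωₙ = 12 rad/s and ζ = 7/(2·12) ≈ 0.2917.
ζωₙ = 7/2 = 3.5, so ω_d = ωₙ√(1−ζ²) = √(ωₙ² − (ζωₙ)²) = √(144 − 3.5²) = √131.75 ≈ 11.48 rad/s.
t_p = π/ω_d = π/11.48 ≈ 0.2737 s.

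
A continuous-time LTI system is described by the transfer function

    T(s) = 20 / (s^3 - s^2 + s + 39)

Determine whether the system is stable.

The denominator s^3 - s^2 + s + 39 factors as (s + 3)(s^2 - 4s + 13), giving poles at s = -3, 2 ± 3j.
Since the pole(s) at s = 2 + 3j, 2 - 3j lie in the right half-plane, the system is unstable.

unstable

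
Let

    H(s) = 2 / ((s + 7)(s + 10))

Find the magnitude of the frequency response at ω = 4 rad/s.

|H(j4)| ≈ 0.02303

Substitute s = j4: numerator = 2, denominator = 54 + j68.
|H(j4)| = |2| / |54 + j68| = 2 / 86.833 ≈ 0.02303.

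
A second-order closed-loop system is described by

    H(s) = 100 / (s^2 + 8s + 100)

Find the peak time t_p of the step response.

Comparing s^2 + 8s + 100 to s^2 + 2ζωₙs + ωₙ²: ωₙ = 10 rad/s and ζ = 8/(2·10) = 0.4.
ζωₙ = 8/2 = 4, so ω_d = ωₙ√(1−ζ²) = √(ωₙ² − (ζωₙ)²) = √(100 − 4²) = √84 ≈ 9.165 rad/s.
t_p = π/ω_d = π/9.165 ≈ 0.3428 s.

t_p ≈ 0.3428 s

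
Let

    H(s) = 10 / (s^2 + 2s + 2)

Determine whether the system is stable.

stable

The denominator s^2 + 2s + 2 factors as (s^2 + 2s + 2), giving poles at s = -1 + j, -1 - j.
Since all poles lie strictly in the left half-plane, the system is stable.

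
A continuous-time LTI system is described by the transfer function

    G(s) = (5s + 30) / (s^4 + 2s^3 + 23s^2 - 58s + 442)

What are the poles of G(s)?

The poles are the roots of the denominator s^4 + 2s^3 + 23s^2 - 58s + 442 = 0.
No real roots exist; factor into two real quadratics: (s^2 - 4s + 13)(s^2 + 6s + 34) = 0.
Each quadratic gives a conjugate pair via the quadratic formula.

s = 2 + 3j, 2 - 3j, -3 + 5j, -3 - 5j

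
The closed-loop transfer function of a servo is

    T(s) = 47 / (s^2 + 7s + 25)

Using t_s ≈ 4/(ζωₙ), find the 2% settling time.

Comparing s^2 + 7s + 25 to s^2 + 2ζωₙs + ωₙ²: ωₙ = 5 rad/s and ζ = 7/(2·5) = 0.7.
ζωₙ = 7/2 = 3.5, so t_s ≈ 4/(ζωₙ) = 4/3.5 ≈ 1.143 s.

t_s ≈ 1.143 s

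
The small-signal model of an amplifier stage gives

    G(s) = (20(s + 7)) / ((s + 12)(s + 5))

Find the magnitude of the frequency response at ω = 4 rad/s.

|G(j4)| ≈ 1.991

Substitute s = j4: numerator = 140 + j80, denominator = 44 + j68.
|G(j4)| = |140 + j80| / |44 + j68| = 161.25 / 80.994 ≈ 1.991.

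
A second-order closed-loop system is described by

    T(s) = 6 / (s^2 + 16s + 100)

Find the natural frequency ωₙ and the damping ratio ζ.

ωₙ = 10 rad/s, ζ = 0.8

Compare the denominator to the standard form s^2 + 2ζωₙs + ωₙ².
ωₙ² = 100, so ωₙ = 10 rad/s.
2ζωₙ = 16, so ζ = 16/(2·10) = 0.8.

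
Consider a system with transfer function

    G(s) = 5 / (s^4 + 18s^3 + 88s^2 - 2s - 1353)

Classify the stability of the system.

unstable

The denominator s^4 + 18s^3 + 88s^2 - 2s - 1353 factors as (s + 11)(s^2 + 10s + 41)(s - 3), giving poles at s = -11, -5 ± 4j, 3.
Since the pole(s) at s = 3 lie in the right half-plane, the system is unstable.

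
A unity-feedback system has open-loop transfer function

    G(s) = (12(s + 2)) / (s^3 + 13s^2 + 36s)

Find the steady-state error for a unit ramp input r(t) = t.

G(s) has one pole at the origin.
This is a Type 1 system. Kv = lim_{s→0} s·G(s) = 24/36 = 2/3.
e_ss = 1/Kv = 1/(2/3) = 3/2 ≈ 1.500.

e_ss = 1.500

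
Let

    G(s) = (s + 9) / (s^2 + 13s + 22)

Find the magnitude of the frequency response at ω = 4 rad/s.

|G(j4)| ≈ 0.1882

Substitute s = j4: numerator = 9 + j4, denominator = 6 + j52.
|G(j4)| = |9 + j4| / |6 + j52| = 9.8489 / 52.345 ≈ 0.1882.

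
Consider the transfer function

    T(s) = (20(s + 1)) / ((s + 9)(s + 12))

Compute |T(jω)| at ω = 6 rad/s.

|T(j6)| ≈ 0.8383

Substitute s = j6: numerator = 20 + j120, denominator = 72 + j126.
|T(j6)| = |20 + j120| / |72 + j126| = 121.66 / 145.12 ≈ 0.8383.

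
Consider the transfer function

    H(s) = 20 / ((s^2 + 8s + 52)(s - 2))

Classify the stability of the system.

The poles can be read from the denominator factors: s = -4 ± 6j, 2.
Since the pole(s) at s = 2 lie in the right half-plane, the system is unstable.

unstable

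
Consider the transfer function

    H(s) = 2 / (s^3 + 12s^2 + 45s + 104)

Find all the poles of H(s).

s = -2 ± 3j, -8

The poles are the roots of the denominator s^3 + 12s^2 + 45s + 104 = 0.
Trying s = -8: the polynomial evaluates to 0, so (s + 8) is a factor.
Dividing out leaves s^2 + 4s + 13 = 0.
The quadratic formula then gives s = -2 ± 3j.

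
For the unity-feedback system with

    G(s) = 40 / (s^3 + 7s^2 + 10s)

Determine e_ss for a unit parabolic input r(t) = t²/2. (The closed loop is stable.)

e_ss = ∞

G(s) has one pole at the origin.
This is a Type 1 system; Ka = lim_{s→0} s^2·G(s) = 0, so the steady-state error for a parabola input is infinite.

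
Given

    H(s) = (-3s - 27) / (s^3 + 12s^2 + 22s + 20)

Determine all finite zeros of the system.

Set the numerator to zero: -3s - 27 = 0, i.e. -3·(s + 9) = 0.
So s = -9.

s = -9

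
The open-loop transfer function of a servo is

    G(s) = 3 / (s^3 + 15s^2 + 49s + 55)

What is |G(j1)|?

|G(j1)| ≈ 0.04801

Substitute s = j1: numerator = 3, denominator = 40 + j48.
|G(j1)| = |3| / |40 + j48| = 3 / 62.482 ≈ 0.04801.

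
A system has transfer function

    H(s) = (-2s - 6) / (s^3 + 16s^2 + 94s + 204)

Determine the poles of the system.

The poles are the roots of the denominator s^3 + 16s^2 + 94s + 204 = 0.
Trying s = -6: the polynomial evaluates to 0, so (s + 6) is a factor.
Dividing out leaves s^2 + 10s + 34 = 0.
The quadratic formula then gives s = -5 ± 3j.

s = -5 ± 3j, -6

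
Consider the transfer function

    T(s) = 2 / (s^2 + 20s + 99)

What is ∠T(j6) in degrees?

At s = j6: numerator = 2, denominator = 63 + j120.
∠T = ∠num − ∠den = 0° − (62.301°) = -62.30°.

∠T(j6) ≈ -62.30°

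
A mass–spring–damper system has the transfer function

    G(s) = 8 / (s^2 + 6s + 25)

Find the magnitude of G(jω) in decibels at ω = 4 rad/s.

|G(j4)|_dB ≈ -10.1 dB

Substitute s = j4: numerator = 8, denominator = 9 + j24.
|G(j4)| = |8| / |9 + j24| = 8 / 25.632 ≈ 0.3121.
In decibels: 20·log₁₀(0.3121) ≈ -10.1 dB.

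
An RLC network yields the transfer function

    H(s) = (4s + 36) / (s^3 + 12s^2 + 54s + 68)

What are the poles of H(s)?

s = -5 ± 3j, -2

The poles are the roots of the denominator s^3 + 12s^2 + 54s + 68 = 0.
Trying s = -2: the polynomial evaluates to 0, so (s + 2) is a factor.
Dividing out leaves s^2 + 10s + 34 = 0.
The quadratic formula then gives s = -5 ± 3j.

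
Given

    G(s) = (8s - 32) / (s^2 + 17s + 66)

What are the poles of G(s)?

The poles are the roots of the denominator s^2 + 17s + 66 = 0.
Factoring: (s + 11)(s + 6) = 0, so s = -11 and s = -6.

s = -11, -6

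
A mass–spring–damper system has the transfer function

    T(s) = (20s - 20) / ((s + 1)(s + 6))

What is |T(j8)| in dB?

Substitute s = j8: numerator = -20 + j160, denominator = -58 + j56.
|T(j8)| = |-20 + j160| / |-58 + j56| = 161.25 / 80.623 = 2.
In decibels: 20·log₁₀(2) ≈ 6.02 dB.

|T(j8)|_dB ≈ 6.02 dB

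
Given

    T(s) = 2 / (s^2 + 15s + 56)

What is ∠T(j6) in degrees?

At s = j6: numerator = 2, denominator = 20 + j90.
∠T = ∠num − ∠den = 0° − (77.471°) = -77.47°.

∠T(j6) ≈ -77.47°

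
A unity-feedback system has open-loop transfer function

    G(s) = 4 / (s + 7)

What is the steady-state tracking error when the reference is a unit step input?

e_ss = 0.6364

G(s) has no poles at the origin.
This is a Type 0 system. Kp = lim_{s→0} G(s) = 4/7.
e_ss = 1/(1 + Kp) = 1/(1 + 4/7) = 7/11 ≈ 0.6364.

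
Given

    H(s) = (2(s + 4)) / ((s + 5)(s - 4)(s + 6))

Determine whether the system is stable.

unstable

The poles can be read from the denominator factors: s = -5, 4, -6.
Since the pole(s) at s = 4 lie in the right half-plane, the system is unstable.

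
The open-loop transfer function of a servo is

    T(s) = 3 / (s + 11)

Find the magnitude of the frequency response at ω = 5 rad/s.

Substitute s = j5: numerator = 3, denominator = 11 + j5.
|T(j5)| = |3| / |11 + j5| = 3 / 12.083 ≈ 0.2483.

|T(j5)| ≈ 0.2483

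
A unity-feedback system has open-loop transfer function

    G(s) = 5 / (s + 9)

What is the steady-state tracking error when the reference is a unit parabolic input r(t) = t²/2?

G(s) has no poles at the origin.
This is a Type 0 system; Ka = lim_{s→0} s^2·G(s) = 0, so the steady-state error for a parabola input is infinite.

e_ss = ∞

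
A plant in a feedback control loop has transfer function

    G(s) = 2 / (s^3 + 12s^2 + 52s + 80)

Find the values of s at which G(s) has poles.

The poles are the roots of the denominator s^3 + 12s^2 + 52s + 80 = 0.
Trying s = -4: the polynomial evaluates to 0, so (s + 4) is a factor.
Dividing out leaves s^2 + 8s + 20 = 0.
The quadratic formula then gives s = -4 ± 2j.

s = -4 ± 2j, -4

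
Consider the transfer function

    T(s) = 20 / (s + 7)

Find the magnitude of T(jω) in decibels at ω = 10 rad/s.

Substitute s = j10: numerator = 20, denominator = 7 + j10.
|T(j10)| = |20| / |7 + j10| = 20 / 12.207 ≈ 1.638.
In decibels: 20·log₁₀(1.638) ≈ 4.29 dB.

|T(j10)|_dB ≈ 4.29 dB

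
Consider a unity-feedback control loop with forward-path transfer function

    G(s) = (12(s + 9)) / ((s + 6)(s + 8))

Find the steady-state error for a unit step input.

e_ss = 0.3077

G(s) has no poles at the origin.
This is a Type 0 system. Kp = lim_{s→0} G(s) = 108/48 = 9/4.
e_ss = 1/(1 + Kp) = 1/(1 + 9/4) = 4/13 ≈ 0.3077.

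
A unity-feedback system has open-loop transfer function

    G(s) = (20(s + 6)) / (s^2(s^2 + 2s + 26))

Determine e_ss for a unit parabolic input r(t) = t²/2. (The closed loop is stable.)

G(s) has 2 poles at the origin.
This is a Type 2 system. Ka = lim_{s→0} s^2·G(s) = 120/26 = 60/13.
e_ss = 1/Ka = 1/(60/13) = 13/60 ≈ 0.2167.

e_ss = 0.2167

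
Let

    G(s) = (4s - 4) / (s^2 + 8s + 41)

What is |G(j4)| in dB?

|G(j4)|_dB ≈ -7.83 dB

Substitute s = j4: numerator = -4 + j16, denominator = 25 + j32.
|G(j4)| = |-4 + j16| / |25 + j32| = 16.492 / 40.608 ≈ 0.4061.
In decibels: 20·log₁₀(0.4061) ≈ -7.83 dB.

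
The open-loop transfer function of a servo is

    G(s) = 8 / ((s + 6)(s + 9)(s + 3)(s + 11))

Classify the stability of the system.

The poles can be read from the denominator factors: s = -6, -9, -3, -11.
Since all poles lie strictly in the left half-plane, the system is stable.

stable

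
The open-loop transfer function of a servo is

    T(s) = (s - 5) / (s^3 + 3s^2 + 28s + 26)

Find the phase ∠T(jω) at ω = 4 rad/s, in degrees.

∠T(j4) ≈ 26.72°

At s = j4: numerator = -5 + j4, denominator = -22 + j48.
∠T = ∠num − ∠den = 141.34° − (114.62°) = 26.72°.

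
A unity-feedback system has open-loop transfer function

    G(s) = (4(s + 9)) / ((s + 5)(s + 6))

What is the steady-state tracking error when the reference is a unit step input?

G(s) has no poles at the origin.
This is a Type 0 system. Kp = lim_{s→0} G(s) = 36/30 = 6/5.
e_ss = 1/(1 + Kp) = 1/(1 + 6/5) = 5/11 ≈ 0.4545.

e_ss = 0.4545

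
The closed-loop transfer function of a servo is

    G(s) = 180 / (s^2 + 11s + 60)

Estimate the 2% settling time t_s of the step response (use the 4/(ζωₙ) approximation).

Comparing s^2 + 11s + 60 to s^2 + 2ζωₙs + ωₙ²: ωₙ = √60 ≈ 7.746 rad/s and ζ = 11/(2·√60) ≈ 0.7100.
ζωₙ = 11/2 = 5.5, so t_s ≈ 4/(ζωₙ) = 4/5.5 ≈ 0.7273 s.

t_s ≈ 0.7273 s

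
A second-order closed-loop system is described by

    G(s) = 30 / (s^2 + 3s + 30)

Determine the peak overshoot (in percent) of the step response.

%OS ≈ 40.9%

Comparing s^2 + 3s + 30 to s^2 + 2ζωₙs + ωₙ²: ωₙ = √30 ≈ 5.477 rad/s and ζ = 3/(2·√30) ≈ 0.2739.
%OS = 100·exp(−πζ/√(1−ζ²)) = 100·exp(−π·0.2739/√(1−0.2739²)) ≈ 40.9%.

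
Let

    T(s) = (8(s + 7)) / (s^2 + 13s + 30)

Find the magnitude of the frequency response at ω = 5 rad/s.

|T(j5)| ≈ 1.056

Substitute s = j5: numerator = 56 + j40, denominator = 5 + j65.
|T(j5)| = |56 + j40| / |5 + j65| = 68.819 / 65.192 ≈ 1.056.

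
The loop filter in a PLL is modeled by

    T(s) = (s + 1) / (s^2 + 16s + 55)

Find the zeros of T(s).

Set the numerator to zero: s + 1 = 0.
So s = -1.

s = -1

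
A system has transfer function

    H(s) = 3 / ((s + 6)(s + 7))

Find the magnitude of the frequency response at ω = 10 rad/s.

Substitute s = j10: numerator = 3, denominator = -58 + j130.
|H(j10)| = |3| / |-58 + j130| = 3 / 142.35 ≈ 0.02107.

|H(j10)| ≈ 0.02107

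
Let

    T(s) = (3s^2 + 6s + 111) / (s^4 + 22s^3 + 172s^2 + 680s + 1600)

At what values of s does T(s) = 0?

Set the numerator to zero: 3s^2 + 6s + 111 = 0, i.e. 3·(s^2 + 2s + 37) = 0.
Factoring: (s^2 + 2s + 37) = 0.

s = -1 ± 6j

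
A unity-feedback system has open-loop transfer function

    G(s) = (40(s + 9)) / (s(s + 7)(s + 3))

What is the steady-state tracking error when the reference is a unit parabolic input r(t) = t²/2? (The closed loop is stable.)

e_ss = ∞

G(s) has one pole at the origin.
This is a Type 1 system; Ka = lim_{s→0} s^2·G(s) = 0, so the steady-state error for a parabola input is infinite.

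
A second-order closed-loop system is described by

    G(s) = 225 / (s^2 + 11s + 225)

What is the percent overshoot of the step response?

Comparing s^2 + 11s + 225 to s^2 + 2ζωₙs + ωₙ²: ωₙ = 15 rad/s and ζ = 11/(2·15) ≈ 0.3667.
%OS = 100·exp(−πζ/√(1−ζ²)) = 100·exp(−π·0.3667/√(1−0.3667²)) ≈ 29.0%.

%OS ≈ 29.0%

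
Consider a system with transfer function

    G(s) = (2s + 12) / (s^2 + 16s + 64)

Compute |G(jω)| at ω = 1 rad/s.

|G(j1)| ≈ 0.1872

Substitute s = j1: numerator = 12 + j2, denominator = 63 + j16.
|G(j1)| = |12 + j2| / |63 + j16| = 12.166 / 65 ≈ 0.1872.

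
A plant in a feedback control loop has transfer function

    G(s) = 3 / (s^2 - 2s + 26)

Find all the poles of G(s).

The poles are the roots of the denominator s^2 - 2s + 26 = 0.
Using the quadratic formula: s = (2 ± √(-100))/2 = 1 ± 5j.

s = 1 + 5j, 1 - 5j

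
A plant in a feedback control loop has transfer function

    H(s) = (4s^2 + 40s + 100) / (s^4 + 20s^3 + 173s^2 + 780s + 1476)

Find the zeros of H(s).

Set the numerator to zero: 4s^2 + 40s + 100 = 0, i.e. 4·(s^2 + 10s + 25) = 0.
Factoring: (s + 5)^2 = 0.

s = -5, -5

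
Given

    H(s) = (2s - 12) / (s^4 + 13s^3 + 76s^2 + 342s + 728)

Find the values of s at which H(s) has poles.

s = -7, -4, -1 ± 5j

The poles are the roots of the denominator s^4 + 13s^3 + 76s^2 + 342s + 728 = 0.
Trying s = -7: the polynomial evaluates to 0, so (s + 7) is a factor.
Dividing out leaves s^3 + 6s^2 + 34s + 104 = 0.
This factors further as (s + 4)(s^2 + 2s + 26) = 0.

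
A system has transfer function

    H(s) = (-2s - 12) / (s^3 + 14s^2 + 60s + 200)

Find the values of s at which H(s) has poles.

The poles are the roots of the denominator s^3 + 14s^2 + 60s + 200 = 0.
Trying s = -10: the polynomial evaluates to 0, so (s + 10) is a factor.
Dividing out leaves s^2 + 4s + 20 = 0.
The quadratic formula then gives s = -2 ± 4j.

s = -10, -2 + 4j, -2 - 4j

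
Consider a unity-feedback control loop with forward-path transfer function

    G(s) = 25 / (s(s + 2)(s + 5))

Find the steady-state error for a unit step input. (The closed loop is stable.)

e_ss = 0

G(s) has one pole at the origin.
This is a Type 1 system; for a step input the steady-state error is zero.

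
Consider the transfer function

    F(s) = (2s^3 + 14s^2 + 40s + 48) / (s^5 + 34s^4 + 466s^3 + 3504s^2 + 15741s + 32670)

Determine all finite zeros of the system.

Set the numerator to zero: 2s^3 + 14s^2 + 40s + 48 = 0, i.e. 2·(s^3 + 7s^2 + 20s + 24) = 0.
Factoring: (s^2 + 4s + 8)(s + 3) = 0.

s = -2 + 2j, -2 - 2j, -3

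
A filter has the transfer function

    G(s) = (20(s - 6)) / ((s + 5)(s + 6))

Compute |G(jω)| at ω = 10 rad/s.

Substitute s = j10: numerator = -120 + j200, denominator = -70 + j110.
|G(j10)| = |-120 + j200| / |-70 + j110| = 233.24 / 130.38 ≈ 1.789.

|G(j10)| ≈ 1.789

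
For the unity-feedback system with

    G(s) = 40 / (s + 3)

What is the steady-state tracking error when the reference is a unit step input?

e_ss = 0.06977

G(s) has no poles at the origin.
This is a Type 0 system. Kp = lim_{s→0} G(s) = 40/3.
e_ss = 1/(1 + Kp) = 1/(1 + 40/3) = 3/43 ≈ 0.06977.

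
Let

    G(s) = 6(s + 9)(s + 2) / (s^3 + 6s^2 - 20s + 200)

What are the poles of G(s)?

The poles are the roots of the denominator s^3 + 6s^2 - 20s + 200 = 0.
Trying s = -10: the polynomial evaluates to 0, so (s + 10) is a factor.
Dividing out leaves s^2 - 4s + 20 = 0.
The quadratic formula then gives s = 2 ± 4j.

s = 2 + 4j, 2 - 4j, -10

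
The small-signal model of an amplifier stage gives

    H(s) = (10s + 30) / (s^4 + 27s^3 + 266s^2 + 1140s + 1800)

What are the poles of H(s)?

s = -6, -10, -5, -6

The poles are the roots of the denominator s^4 + 27s^3 + 266s^2 + 1140s + 1800 = 0.
Trying s = -6: the polynomial evaluates to 0, so (s + 6) is a factor.
Dividing out leaves s^3 + 21s^2 + 140s + 300 = 0.
This factors further as (s + 10)(s + 5)(s + 6) = 0.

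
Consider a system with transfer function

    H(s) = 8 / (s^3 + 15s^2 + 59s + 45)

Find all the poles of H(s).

s = -5, -9, -1

The poles are the roots of the denominator s^3 + 15s^2 + 59s + 45 = 0.
Trying s = -5: the polynomial evaluates to 0, so (s + 5) is a factor.
Dividing out leaves s^2 + 10s + 9 = 0.
Factoring the quadratic: (s + 9)(s + 1) = 0.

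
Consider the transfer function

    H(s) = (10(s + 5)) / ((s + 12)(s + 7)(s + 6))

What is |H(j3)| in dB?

Substitute s = j3: numerator = 50 + j30, denominator = 279 + j567.
|H(j3)| = |50 + j30| / |279 + j567| = 58.310 / 631.93 ≈ 0.09227.
In decibels: 20·log₁₀(0.09227) ≈ -20.7 dB.

|H(j3)|_dB ≈ -20.7 dB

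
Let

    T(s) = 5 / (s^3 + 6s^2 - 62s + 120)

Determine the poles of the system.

The poles are the roots of the denominator s^3 + 6s^2 - 62s + 120 = 0.
Trying s = -12: the polynomial evaluates to 0, so (s + 12) is a factor.
Dividing out leaves s^2 - 6s + 10 = 0.
The quadratic formula then gives s = 3 ± 1j.

s = 3 + j, 3 - j, -12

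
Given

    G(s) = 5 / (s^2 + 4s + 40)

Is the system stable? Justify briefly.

stable

The poles can be read from the denominator factors: s = -2 + 6j, -2 - 6j.
Since all poles lie strictly in the left half-plane, the system is stable.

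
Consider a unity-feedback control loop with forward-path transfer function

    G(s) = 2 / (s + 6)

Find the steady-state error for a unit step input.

G(s) has no poles at the origin.
This is a Type 0 system. Kp = lim_{s→0} G(s) = 2/6 = 1/3.
e_ss = 1/(1 + Kp) = 1/(1 + 1/3) = 3/4 ≈ 0.7500.

e_ss = 0.7500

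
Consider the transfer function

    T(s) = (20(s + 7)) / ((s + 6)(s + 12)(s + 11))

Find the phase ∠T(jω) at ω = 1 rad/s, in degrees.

At s = j1: numerator = 140 + j20, denominator = 763 + j269.
∠T = ∠num − ∠den = 8.1301° − (19.420°) = -11.29°.

∠T(j1) ≈ -11.29°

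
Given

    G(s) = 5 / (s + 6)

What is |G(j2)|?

|G(j2)| ≈ 0.7906

Substitute s = j2: numerator = 5, denominator = 6 + j2.
|G(j2)| = |5| / |6 + j2| = 5 / 6.3246 ≈ 0.7906.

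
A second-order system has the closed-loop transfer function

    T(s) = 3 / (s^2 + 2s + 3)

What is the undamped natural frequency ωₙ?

Compare the denominator to the standard form s^2 + 2ζωₙs + ωₙ².
ωₙ² = 3, so ωₙ = √3 ≈ 1.732 rad/s.

ωₙ ≈ 1.732 rad/s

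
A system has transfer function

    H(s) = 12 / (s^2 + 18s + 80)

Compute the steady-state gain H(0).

Set s = 0: H(0) = (12) / (80) = 3/20.

H(0) = 3/20 ≈ 0.1500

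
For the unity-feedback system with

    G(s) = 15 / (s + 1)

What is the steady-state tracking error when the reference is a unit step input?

G(s) has no poles at the origin.
This is a Type 0 system. Kp = lim_{s→0} G(s) = 15/1.
e_ss = 1/(1 + Kp) = 1/(1 + 15) = 1/16 ≈ 0.06250.

e_ss = 0.06250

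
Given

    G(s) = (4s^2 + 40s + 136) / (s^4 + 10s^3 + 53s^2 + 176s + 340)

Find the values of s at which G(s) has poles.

The poles are the roots of the denominator s^4 + 10s^3 + 53s^2 + 176s + 340 = 0.
No real roots exist; factor into two real quadratics: (s^2 + 8s + 20)(s^2 + 2s + 17) = 0.
Each quadratic gives a conjugate pair via the quadratic formula.

s = -4 + 2j, -4 - 2j, -1 + 4j, -1 - 4j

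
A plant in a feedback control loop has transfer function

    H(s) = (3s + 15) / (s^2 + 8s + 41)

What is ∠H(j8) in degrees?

∠H(j8) ≈ -51.77°

At s = j8: numerator = 15 + j24, denominator = -23 + j64.
∠H = ∠num − ∠den = 57.995° − (109.77°) = -51.77°.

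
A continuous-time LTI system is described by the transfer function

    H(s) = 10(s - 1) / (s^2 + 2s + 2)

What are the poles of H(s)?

s = -1 + j, -1 - j

The poles are the roots of the denominator s^2 + 2s + 2 = 0.
Using the quadratic formula: s = (-2 ± √(-4))/2 = -1 ± 1j.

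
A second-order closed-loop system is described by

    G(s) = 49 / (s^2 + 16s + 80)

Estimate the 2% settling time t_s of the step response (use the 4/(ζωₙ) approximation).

t_s ≈ 0.5000 s

Comparing s^2 + 16s + 80 to s^2 + 2ζωₙs + ωₙ²: ωₙ = √80 ≈ 8.944 rad/s and ζ = 16/(2·√80) ≈ 0.8944.
ζωₙ = 16/2 = 8, so t_s ≈ 4/(ζωₙ) = 4/8 = 0.5000 s.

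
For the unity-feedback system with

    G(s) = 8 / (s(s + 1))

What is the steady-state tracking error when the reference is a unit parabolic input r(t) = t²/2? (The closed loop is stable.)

G(s) has one pole at the origin.
This is a Type 1 system; Ka = lim_{s→0} s^2·G(s) = 0, so the steady-state error for a parabola input is infinite.

e_ss = ∞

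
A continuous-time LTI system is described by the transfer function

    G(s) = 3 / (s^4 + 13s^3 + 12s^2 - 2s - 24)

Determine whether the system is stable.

The denominator s^4 + 13s^3 + 12s^2 - 2s - 24 factors as (s^2 + 2s + 2)(s + 12)(s - 1), giving poles at s = -1 ± j, -12, 1.
Since the pole(s) at s = 1 lie in the right half-plane, the system is unstable.

unstable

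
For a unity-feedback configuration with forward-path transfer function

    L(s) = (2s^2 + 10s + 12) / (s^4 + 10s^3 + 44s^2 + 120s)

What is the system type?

Type 1

Factor s from the denominator: s^4 + 10s^3 + 44s^2 + 120s = s·(s^3 + 10s^2 + 44s + 120).
There is 1 pole at the origin, so the system is Type 1.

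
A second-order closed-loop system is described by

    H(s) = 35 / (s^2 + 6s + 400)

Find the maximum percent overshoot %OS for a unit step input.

Comparing s^2 + 6s + 400 to s^2 + 2ζωₙs + ωₙ²: ωₙ = 20 rad/s and ζ = 6/(2·20) = 0.15.
%OS = 100·exp(−πζ/√(1−ζ²)) = 100·exp(−π·0.15/√(1−0.15²)) ≈ 62.1%.

%OS ≈ 62.1%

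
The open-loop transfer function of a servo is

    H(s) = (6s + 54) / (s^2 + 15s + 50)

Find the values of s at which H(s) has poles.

s = -5, -10

The poles are the roots of the denominator s^2 + 15s + 50 = 0.
Factoring: (s + 5)(s + 10) = 0, so s = -5 and s = -10.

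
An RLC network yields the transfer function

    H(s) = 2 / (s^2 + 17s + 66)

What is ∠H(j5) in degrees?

∠H(j5) ≈ -64.25°

At s = j5: numerator = 2, denominator = 41 + j85.
∠H = ∠num − ∠den = 0° − (64.250°) = -64.25°.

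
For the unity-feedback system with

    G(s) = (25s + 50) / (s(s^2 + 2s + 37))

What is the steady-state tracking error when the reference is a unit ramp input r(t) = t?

e_ss = 0.7400

G(s) has one pole at the origin.
This is a Type 1 system. Kv = lim_{s→0} s·G(s) = 50/37.
e_ss = 1/Kv = 1/(50/37) = 37/50 ≈ 0.7400.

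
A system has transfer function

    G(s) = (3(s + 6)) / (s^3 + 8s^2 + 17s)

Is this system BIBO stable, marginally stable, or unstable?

The denominator s^3 + 8s^2 + 17s factors as s(s^2 + 8s + 17), giving poles at s = 0, -4 ± j.
Since the simple pole(s) at s = 0 lie on the jω-axis with none in the right half-plane, the system is marginally stable.

marginally stable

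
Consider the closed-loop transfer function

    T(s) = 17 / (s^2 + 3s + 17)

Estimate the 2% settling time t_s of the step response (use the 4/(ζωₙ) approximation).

Comparing s^2 + 3s + 17 to s^2 + 2ζωₙs + ωₙ²: ωₙ = √17 ≈ 4.123 rad/s and ζ = 3/(2·√17) ≈ 0.3638.
ζωₙ = 3/2 = 1.5, so t_s ≈ 4/(ζωₙ) = 4/1.5 ≈ 2.667 s.

t_s ≈ 2.667 s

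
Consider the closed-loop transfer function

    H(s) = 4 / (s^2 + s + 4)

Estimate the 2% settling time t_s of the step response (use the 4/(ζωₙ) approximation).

Comparing s^2 + s + 4 to s^2 + 2ζωₙs + ωₙ²: ωₙ = 2 rad/s and ζ = 1/(2·2) = 0.25.
ζωₙ = 1/2 = 0.5, so t_s ≈ 4/(ζωₙ) = 4/0.5 = 8 s.

t_s ≈ 8 s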